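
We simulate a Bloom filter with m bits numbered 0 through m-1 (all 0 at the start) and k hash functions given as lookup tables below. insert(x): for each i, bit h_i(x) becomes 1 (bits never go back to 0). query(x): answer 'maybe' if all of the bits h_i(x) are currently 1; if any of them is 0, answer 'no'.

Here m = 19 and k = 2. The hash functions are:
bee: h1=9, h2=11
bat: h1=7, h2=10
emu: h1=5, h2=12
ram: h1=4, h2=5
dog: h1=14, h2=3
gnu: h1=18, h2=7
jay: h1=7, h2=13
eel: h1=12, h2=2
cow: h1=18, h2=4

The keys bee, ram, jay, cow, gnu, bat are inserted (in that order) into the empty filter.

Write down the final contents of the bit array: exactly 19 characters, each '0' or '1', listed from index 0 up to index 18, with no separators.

Start: bits=0000000000000000000
After insert 'bee': sets bits 9 11 -> bits=0000000001010000000
After insert 'ram': sets bits 4 5 -> bits=0000110001010000000
After insert 'jay': sets bits 7 13 -> bits=0000110101010100000
After insert 'cow': sets bits 4 18 -> bits=0000110101010100001
After insert 'gnu': sets bits 7 18 -> bits=0000110101010100001
After insert 'bat': sets bits 7 10 -> bits=0000110101110100001

Answer: 0000110101110100001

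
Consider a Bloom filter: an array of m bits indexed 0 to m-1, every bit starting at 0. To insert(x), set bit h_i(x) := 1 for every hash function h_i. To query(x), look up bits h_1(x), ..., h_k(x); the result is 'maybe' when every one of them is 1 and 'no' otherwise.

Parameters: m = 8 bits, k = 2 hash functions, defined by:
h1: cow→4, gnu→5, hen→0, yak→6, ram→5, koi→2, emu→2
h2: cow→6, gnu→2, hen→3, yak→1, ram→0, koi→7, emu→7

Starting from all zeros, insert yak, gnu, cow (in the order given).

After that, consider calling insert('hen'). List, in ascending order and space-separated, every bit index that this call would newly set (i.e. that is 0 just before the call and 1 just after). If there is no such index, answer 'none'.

Start: bits=00000000
After insert 'yak': sets bits 1 6 -> bits=01000010
After insert 'gnu': sets bits 2 5 -> bits=01100110
After insert 'cow': sets bits 4 6 -> bits=01101110
insert 'hen' would touch bits 0 3; currently bit0=0, bit3=0
Bits that are 0 among those (would change 0->1): 0 3

Answer: 0 3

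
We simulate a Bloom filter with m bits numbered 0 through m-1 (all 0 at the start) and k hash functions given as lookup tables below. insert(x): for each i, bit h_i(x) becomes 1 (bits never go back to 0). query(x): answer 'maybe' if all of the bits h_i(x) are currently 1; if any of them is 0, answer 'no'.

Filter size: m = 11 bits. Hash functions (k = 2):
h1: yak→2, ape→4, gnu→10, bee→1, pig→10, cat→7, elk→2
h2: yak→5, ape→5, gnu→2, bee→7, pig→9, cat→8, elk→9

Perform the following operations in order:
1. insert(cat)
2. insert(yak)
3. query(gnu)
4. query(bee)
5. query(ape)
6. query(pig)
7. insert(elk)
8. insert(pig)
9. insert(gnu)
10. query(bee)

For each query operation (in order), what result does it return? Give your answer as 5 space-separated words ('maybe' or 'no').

Answer: no no no no no

Derivation:
Start: bits=00000000000
Op 1: insert cat -> sets bits 7 8 -> bits=00000001100
Op 2: insert yak -> sets bits 2 5 -> bits=00100101100
Op 3: query gnu -> checks bit2=1, bit10=0 (has a 0) -> no
Op 4: query bee -> checks bit1=0, bit7=1 (has a 0) -> no
Op 5: query ape -> checks bit4=0, bit5=1 (has a 0) -> no
Op 6: query pig -> checks bit9=0, bit10=0 (has a 0) -> no
Op 7: insert elk -> sets bits 2 9 -> bits=00100101110
Op 8: insert pig -> sets bits 9 10 -> bits=00100101111
Op 9: insert gnu -> sets bits 2 10 -> bits=00100101111
Op 10: query bee -> checks bit1=0, bit7=1 (has a 0) -> no
Query results in order: no no no no no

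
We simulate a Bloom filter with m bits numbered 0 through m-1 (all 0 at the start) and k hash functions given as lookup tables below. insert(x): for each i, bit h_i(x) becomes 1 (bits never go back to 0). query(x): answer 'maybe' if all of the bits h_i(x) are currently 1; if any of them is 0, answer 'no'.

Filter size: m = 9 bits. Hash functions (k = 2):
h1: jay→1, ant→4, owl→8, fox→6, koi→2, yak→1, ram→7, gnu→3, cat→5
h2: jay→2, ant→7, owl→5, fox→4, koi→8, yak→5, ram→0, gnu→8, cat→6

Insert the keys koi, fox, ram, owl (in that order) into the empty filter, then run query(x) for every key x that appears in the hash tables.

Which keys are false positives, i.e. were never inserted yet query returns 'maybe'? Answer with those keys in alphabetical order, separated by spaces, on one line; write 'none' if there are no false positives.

Answer: ant cat

Derivation:
Start: bits=000000000
After insert 'koi': sets bits 2 8 -> bits=001000001
After insert 'fox': sets bits 4 6 -> bits=001010101
After insert 'ram': sets bits 0 7 -> bits=101010111
After insert 'owl': sets bits 5 8 -> bits=101011111
Not inserted: ant cat gnu jay yak — query each against bits=101011111:
query ant: checks bit4=1, bit7=1 (all 1) -> maybe => FALSE POSITIVE
query cat: checks bit5=1, bit6=1 (all 1) -> maybe => FALSE POSITIVE
query gnu: checks bit3=0, bit8=1 (has a 0) -> no => not a false positive
query jay: checks bit1=0, bit2=1 (has a 0) -> no => not a false positive
query yak: checks bit1=0, bit5=1 (has a 0) -> no => not a false positive
False positives (alphabetical): ant cat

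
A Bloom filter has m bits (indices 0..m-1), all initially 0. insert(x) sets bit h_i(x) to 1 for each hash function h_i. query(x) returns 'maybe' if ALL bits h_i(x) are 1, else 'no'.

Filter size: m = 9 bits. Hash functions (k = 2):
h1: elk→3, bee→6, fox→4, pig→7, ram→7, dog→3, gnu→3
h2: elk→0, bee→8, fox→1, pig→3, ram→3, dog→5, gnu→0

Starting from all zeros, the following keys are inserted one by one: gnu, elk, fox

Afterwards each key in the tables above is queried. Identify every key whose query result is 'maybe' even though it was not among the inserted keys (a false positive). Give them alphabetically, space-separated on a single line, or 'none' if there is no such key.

Start: bits=000000000
After insert 'gnu': sets bits 0 3 -> bits=100100000
After insert 'elk': sets bits 0 3 -> bits=100100000
After insert 'fox': sets bits 1 4 -> bits=110110000
Not inserted: bee dog pig ram — query each against bits=110110000:
query bee: checks bit6=0, bit8=0 (has a 0) -> no => not a false positive
query dog: checks bit3=1, bit5=0 (has a 0) -> no => not a false positive
query pig: checks bit3=1, bit7=0 (has a 0) -> no => not a false positive
query ram: checks bit3=1, bit7=0 (has a 0) -> no => not a false positive
False positives (alphabetical): none

Answer: none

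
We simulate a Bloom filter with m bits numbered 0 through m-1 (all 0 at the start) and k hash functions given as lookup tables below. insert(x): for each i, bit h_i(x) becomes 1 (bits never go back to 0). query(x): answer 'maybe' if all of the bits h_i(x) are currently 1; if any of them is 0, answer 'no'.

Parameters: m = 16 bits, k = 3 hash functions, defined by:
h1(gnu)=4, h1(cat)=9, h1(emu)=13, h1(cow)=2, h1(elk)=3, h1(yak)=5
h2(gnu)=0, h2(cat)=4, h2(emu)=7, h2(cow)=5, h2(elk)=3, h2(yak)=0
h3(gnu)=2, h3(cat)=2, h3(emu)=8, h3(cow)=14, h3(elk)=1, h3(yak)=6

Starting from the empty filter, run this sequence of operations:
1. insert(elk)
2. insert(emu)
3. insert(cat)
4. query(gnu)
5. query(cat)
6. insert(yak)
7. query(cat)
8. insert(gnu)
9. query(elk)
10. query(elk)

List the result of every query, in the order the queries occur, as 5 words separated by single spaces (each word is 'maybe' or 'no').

Start: bits=0000000000000000
Op 1: insert elk -> sets bits 1 3 -> bits=0101000000000000
Op 2: insert emu -> sets bits 7 8 13 -> bits=0101000110000100
Op 3: insert cat -> sets bits 2 4 9 -> bits=0111100111000100
Op 4: query gnu -> checks bit0=0, bit2=1, bit4=1 (has a 0) -> no
Op 5: query cat -> checks bit2=1, bit4=1, bit9=1 (all 1) -> maybe
Op 6: insert yak -> sets bits 0 5 6 -> bits=1111111111000100
Op 7: query cat -> checks bit2=1, bit4=1, bit9=1 (all 1) -> maybe
Op 8: insert gnu -> sets bits 0 2 4 -> bits=1111111111000100
Op 9: query elk -> checks bit1=1, bit3=1 (all 1) -> maybe
Op 10: query elk -> checks bit1=1, bit3=1 (all 1) -> maybe
Query results in order: no maybe maybe maybe maybe

Answer: no maybe maybe maybe maybe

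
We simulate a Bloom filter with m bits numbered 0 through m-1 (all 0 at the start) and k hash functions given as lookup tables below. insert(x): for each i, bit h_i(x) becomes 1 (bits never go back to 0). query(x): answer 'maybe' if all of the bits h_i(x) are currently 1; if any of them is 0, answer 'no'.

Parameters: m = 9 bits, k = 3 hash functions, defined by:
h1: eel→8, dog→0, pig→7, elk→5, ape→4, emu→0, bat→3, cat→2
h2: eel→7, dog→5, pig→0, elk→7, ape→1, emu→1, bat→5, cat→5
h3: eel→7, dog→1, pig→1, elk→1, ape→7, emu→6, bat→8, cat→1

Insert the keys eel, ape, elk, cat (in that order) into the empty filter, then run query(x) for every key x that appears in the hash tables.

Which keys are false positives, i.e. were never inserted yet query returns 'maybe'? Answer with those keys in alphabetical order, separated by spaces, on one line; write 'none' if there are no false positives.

Start: bits=000000000
After insert 'eel': sets bits 7 8 -> bits=000000011
After insert 'ape': sets bits 1 4 7 -> bits=010010011
After insert 'elk': sets bits 1 5 7 -> bits=010011011
After insert 'cat': sets bits 1 2 5 -> bits=011011011
Not inserted: bat dog emu pig — query each against bits=011011011:
query bat: checks bit3=0, bit5=1, bit8=1 (has a 0) -> no => not a false positive
query dog: checks bit0=0, bit1=1, bit5=1 (has a 0) -> no => not a false positive
query emu: checks bit0=0, bit1=1, bit6=0 (has a 0) -> no => not a false positive
query pig: checks bit0=0, bit1=1, bit7=1 (has a 0) -> no => not a false positive
False positives (alphabetical): none

Answer: none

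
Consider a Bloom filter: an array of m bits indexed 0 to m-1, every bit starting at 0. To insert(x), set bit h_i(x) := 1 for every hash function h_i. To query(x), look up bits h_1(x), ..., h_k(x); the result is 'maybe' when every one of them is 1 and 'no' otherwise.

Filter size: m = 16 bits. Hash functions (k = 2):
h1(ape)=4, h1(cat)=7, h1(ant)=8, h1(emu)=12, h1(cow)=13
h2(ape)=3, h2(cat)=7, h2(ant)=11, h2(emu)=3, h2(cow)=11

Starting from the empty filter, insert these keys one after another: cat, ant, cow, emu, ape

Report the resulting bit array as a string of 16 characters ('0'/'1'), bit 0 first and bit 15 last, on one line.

Start: bits=0000000000000000
After insert 'cat': sets bits 7 -> bits=0000000100000000
After insert 'ant': sets bits 8 11 -> bits=0000000110010000
After insert 'cow': sets bits 11 13 -> bits=0000000110010100
After insert 'emu': sets bits 3 12 -> bits=0001000110011100
After insert 'ape': sets bits 3 4 -> bits=0001100110011100

Answer: 0001100110011100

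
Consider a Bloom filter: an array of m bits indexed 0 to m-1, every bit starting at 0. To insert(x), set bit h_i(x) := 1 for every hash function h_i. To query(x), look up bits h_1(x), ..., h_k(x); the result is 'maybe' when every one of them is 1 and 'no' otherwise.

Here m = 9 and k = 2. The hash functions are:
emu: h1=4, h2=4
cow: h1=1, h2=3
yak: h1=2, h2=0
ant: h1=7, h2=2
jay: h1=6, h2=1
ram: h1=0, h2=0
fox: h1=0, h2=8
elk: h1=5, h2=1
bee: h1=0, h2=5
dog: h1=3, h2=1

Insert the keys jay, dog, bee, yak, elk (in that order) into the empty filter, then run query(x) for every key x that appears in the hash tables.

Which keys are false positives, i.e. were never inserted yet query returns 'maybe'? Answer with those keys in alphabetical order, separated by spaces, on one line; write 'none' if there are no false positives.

Start: bits=000000000
After insert 'jay': sets bits 1 6 -> bits=010000100
After insert 'dog': sets bits 1 3 -> bits=010100100
After insert 'bee': sets bits 0 5 -> bits=110101100
After insert 'yak': sets bits 0 2 -> bits=111101100
After insert 'elk': sets bits 1 5 -> bits=111101100
Not inserted: ant cow emu fox ram — query each against bits=111101100:
query ant: checks bit2=1, bit7=0 (has a 0) -> no => not a false positive
query cow: checks bit1=1, bit3=1 (all 1) -> maybe => FALSE POSITIVE
query emu: checks bit4=0 (has a 0) -> no => not a false positive
query fox: checks bit0=1, bit8=0 (has a 0) -> no => not a false positive
query ram: checks bit0=1 (all 1) -> maybe => FALSE POSITIVE
False positives (alphabetical): cow ram

Answer: cow ram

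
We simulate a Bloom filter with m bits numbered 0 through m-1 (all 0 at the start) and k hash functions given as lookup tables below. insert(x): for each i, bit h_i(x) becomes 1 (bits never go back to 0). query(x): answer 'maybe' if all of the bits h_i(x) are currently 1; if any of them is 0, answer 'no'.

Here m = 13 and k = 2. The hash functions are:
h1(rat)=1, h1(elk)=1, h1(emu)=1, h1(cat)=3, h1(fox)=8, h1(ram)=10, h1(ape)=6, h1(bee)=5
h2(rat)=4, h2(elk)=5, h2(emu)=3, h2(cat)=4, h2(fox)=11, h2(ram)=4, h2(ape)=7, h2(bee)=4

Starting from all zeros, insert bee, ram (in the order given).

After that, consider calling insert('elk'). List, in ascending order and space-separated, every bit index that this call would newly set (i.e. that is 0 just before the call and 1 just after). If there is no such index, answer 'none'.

Start: bits=0000000000000
After insert 'bee': sets bits 4 5 -> bits=0000110000000
After insert 'ram': sets bits 4 10 -> bits=0000110000100
insert 'elk' would touch bits 1 5; currently bit1=0, bit5=1
Bits that are 0 among those (would change 0->1): 1

Answer: 1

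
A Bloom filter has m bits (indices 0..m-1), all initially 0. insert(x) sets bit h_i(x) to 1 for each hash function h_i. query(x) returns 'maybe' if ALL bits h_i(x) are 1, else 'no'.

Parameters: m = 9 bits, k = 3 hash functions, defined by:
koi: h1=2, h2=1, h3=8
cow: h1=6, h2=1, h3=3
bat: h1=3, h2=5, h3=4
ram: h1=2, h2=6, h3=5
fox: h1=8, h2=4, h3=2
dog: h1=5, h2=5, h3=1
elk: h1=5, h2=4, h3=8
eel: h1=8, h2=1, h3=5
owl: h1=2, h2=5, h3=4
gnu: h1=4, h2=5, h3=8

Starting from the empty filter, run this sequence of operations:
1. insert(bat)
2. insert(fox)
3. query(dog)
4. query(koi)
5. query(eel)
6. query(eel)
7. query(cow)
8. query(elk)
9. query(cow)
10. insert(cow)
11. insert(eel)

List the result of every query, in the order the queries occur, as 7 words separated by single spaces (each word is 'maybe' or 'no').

Answer: no no no no no maybe no

Derivation:
Start: bits=000000000
Op 1: insert bat -> sets bits 3 4 5 -> bits=000111000
Op 2: insert fox -> sets bits 2 4 8 -> bits=001111001
Op 3: query dog -> checks bit1=0, bit5=1 (has a 0) -> no
Op 4: query koi -> checks bit1=0, bit2=1, bit8=1 (has a 0) -> no
Op 5: query eel -> checks bit1=0, bit5=1, bit8=1 (has a 0) -> no
Op 6: query eel -> checks bit1=0, bit5=1, bit8=1 (has a 0) -> no
Op 7: query cow -> checks bit1=0, bit3=1, bit6=0 (has a 0) -> no
Op 8: query elk -> checks bit4=1, bit5=1, bit8=1 (all 1) -> maybe
Op 9: query cow -> checks bit1=0, bit3=1, bit6=0 (has a 0) -> no
Op 10: insert cow -> sets bits 1 3 6 -> bits=011111101
Op 11: insert eel -> sets bits 1 5 8 -> bits=011111101
Query results in order: no no no no no maybe no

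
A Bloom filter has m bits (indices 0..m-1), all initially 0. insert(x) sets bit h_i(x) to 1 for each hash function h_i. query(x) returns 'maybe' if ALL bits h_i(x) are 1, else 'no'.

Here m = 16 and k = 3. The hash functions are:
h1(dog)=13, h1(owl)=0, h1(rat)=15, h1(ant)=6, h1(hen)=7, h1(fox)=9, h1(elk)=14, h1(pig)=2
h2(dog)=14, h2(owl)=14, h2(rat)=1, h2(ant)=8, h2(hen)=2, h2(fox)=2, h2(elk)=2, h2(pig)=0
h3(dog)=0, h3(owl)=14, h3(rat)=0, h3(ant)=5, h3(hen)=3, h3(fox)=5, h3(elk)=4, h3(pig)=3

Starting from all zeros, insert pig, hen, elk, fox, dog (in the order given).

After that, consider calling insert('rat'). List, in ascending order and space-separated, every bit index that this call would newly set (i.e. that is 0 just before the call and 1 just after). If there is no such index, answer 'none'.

Start: bits=0000000000000000
After insert 'pig': sets bits 0 2 3 -> bits=1011000000000000
After insert 'hen': sets bits 2 3 7 -> bits=1011000100000000
After insert 'elk': sets bits 2 4 14 -> bits=1011100100000010
After insert 'fox': sets bits 2 5 9 -> bits=1011110101000010
After insert 'dog': sets bits 0 13 14 -> bits=1011110101000110
insert 'rat' would touch bits 0 1 15; currently bit0=1, bit1=0, bit15=0
Bits that are 0 among those (would change 0->1): 1 15

Answer: 1 15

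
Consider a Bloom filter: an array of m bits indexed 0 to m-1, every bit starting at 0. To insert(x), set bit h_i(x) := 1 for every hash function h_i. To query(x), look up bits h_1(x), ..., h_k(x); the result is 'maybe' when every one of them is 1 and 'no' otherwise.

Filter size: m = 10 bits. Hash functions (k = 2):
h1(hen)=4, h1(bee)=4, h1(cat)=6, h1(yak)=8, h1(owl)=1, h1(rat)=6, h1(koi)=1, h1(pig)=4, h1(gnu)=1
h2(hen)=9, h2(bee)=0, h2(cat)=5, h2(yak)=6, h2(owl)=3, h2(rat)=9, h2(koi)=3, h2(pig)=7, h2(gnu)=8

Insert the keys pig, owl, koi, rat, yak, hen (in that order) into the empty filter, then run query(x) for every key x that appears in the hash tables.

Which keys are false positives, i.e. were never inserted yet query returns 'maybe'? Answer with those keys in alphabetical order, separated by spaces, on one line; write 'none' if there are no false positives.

Start: bits=0000000000
After insert 'pig': sets bits 4 7 -> bits=0000100100
After insert 'owl': sets bits 1 3 -> bits=0101100100
After insert 'koi': sets bits 1 3 -> bits=0101100100
After insert 'rat': sets bits 6 9 -> bits=0101101101
After insert 'yak': sets bits 6 8 -> bits=0101101111
After insert 'hen': sets bits 4 9 -> bits=0101101111
Not inserted: bee cat gnu — query each against bits=0101101111:
query bee: checks bit0=0, bit4=1 (has a 0) -> no => not a false positive
query cat: checks bit5=0, bit6=1 (has a 0) -> no => not a false positive
query gnu: checks bit1=1, bit8=1 (all 1) -> maybe => FALSE POSITIVE
False positives (alphabetical): gnu

Answer: gnu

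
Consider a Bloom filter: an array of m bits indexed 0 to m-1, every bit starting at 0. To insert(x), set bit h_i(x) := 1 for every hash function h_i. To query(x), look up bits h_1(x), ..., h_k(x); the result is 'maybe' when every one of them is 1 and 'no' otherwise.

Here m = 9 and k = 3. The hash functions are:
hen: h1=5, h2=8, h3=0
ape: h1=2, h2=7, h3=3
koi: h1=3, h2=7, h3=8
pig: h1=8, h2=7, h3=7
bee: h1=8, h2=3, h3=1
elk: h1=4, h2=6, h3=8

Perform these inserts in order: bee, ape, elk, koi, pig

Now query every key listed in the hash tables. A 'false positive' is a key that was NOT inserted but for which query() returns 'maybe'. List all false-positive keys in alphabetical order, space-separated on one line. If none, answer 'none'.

Answer: none

Derivation:
Start: bits=000000000
After insert 'bee': sets bits 1 3 8 -> bits=010100001
After insert 'ape': sets bits 2 3 7 -> bits=011100011
After insert 'elk': sets bits 4 6 8 -> bits=011110111
After insert 'koi': sets bits 3 7 8 -> bits=011110111
After insert 'pig': sets bits 7 8 -> bits=011110111
Not inserted: hen — query each against bits=011110111:
query hen: checks bit0=0, bit5=0, bit8=1 (has a 0) -> no => not a false positive
False positives (alphabetical): none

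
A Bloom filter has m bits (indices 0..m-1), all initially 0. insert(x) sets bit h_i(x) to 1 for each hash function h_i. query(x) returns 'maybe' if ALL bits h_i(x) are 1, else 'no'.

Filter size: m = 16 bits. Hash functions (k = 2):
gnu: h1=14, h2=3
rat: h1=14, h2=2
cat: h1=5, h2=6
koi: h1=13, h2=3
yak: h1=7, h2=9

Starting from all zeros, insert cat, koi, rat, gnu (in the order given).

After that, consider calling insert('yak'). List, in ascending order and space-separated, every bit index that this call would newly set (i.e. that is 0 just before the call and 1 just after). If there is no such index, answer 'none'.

Start: bits=0000000000000000
After insert 'cat': sets bits 5 6 -> bits=0000011000000000
After insert 'koi': sets bits 3 13 -> bits=0001011000000100
After insert 'rat': sets bits 2 14 -> bits=0011011000000110
After insert 'gnu': sets bits 3 14 -> bits=0011011000000110
insert 'yak' would touch bits 7 9; currently bit7=0, bit9=0
Bits that are 0 among those (would change 0->1): 7 9

Answer: 7 9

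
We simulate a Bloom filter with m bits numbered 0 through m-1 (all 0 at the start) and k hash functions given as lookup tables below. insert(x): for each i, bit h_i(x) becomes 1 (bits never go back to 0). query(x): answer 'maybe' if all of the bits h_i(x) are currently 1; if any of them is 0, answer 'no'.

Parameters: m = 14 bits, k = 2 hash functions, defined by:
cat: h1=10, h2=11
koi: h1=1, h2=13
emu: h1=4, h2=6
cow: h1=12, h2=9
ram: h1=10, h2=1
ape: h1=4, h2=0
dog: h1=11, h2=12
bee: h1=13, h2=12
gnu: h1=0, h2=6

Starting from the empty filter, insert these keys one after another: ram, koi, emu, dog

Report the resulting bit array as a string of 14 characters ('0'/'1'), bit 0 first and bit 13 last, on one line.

Start: bits=00000000000000
After insert 'ram': sets bits 1 10 -> bits=01000000001000
After insert 'koi': sets bits 1 13 -> bits=01000000001001
After insert 'emu': sets bits 4 6 -> bits=01001010001001
After insert 'dog': sets bits 11 12 -> bits=01001010001111

Answer: 01001010001111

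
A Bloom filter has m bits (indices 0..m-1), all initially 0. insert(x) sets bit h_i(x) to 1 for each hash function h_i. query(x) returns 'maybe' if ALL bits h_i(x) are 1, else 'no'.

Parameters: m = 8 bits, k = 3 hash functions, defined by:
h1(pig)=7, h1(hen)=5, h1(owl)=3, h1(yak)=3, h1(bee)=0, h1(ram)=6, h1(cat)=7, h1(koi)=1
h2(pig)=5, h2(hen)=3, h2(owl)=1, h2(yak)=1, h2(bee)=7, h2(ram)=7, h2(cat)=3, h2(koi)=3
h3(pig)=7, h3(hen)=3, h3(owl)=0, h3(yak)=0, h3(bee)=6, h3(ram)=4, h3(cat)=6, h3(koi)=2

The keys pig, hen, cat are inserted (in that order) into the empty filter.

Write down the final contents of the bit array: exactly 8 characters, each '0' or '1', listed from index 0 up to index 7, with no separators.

Answer: 00010111

Derivation:
Start: bits=00000000
After insert 'pig': sets bits 5 7 -> bits=00000101
After insert 'hen': sets bits 3 5 -> bits=00010101
After insert 'cat': sets bits 3 6 7 -> bits=00010111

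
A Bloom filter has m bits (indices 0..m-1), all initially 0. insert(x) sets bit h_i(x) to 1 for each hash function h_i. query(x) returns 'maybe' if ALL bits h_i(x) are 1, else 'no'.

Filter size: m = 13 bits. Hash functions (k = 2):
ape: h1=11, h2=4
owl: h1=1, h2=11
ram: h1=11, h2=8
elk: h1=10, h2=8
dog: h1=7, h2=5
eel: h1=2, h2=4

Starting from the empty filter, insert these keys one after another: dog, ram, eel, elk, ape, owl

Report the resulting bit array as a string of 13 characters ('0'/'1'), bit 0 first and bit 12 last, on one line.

Answer: 0110110110110

Derivation:
Start: bits=0000000000000
After insert 'dog': sets bits 5 7 -> bits=0000010100000
After insert 'ram': sets bits 8 11 -> bits=0000010110010
After insert 'eel': sets bits 2 4 -> bits=0010110110010
After insert 'elk': sets bits 8 10 -> bits=0010110110110
After insert 'ape': sets bits 4 11 -> bits=0010110110110
After insert 'owl': sets bits 1 11 -> bits=0110110110110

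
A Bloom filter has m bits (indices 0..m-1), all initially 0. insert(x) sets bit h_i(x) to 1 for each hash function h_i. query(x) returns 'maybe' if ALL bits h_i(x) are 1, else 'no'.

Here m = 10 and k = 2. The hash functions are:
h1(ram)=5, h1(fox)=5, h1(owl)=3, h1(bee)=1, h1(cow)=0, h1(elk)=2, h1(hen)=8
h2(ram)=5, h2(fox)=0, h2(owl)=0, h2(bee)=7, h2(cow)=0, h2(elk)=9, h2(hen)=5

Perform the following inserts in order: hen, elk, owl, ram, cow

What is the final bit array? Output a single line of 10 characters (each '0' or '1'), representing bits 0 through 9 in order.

Answer: 1011010011

Derivation:
Start: bits=0000000000
After insert 'hen': sets bits 5 8 -> bits=0000010010
After insert 'elk': sets bits 2 9 -> bits=0010010011
After insert 'owl': sets bits 0 3 -> bits=1011010011
After insert 'ram': sets bits 5 -> bits=1011010011
After insert 'cow': sets bits 0 -> bits=1011010011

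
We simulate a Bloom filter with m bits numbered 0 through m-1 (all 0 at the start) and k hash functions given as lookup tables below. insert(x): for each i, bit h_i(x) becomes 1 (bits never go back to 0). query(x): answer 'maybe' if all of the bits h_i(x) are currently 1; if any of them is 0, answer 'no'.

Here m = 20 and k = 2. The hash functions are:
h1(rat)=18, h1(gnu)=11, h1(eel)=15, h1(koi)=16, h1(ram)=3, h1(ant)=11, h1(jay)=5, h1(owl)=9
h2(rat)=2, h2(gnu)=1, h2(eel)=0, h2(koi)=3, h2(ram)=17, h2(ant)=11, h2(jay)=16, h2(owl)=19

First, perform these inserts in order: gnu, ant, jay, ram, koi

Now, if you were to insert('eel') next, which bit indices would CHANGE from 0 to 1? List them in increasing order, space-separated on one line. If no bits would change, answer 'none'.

Answer: 0 15

Derivation:
Start: bits=00000000000000000000
After insert 'gnu': sets bits 1 11 -> bits=01000000000100000000
After insert 'ant': sets bits 11 -> bits=01000000000100000000
After insert 'jay': sets bits 5 16 -> bits=01000100000100001000
After insert 'ram': sets bits 3 17 -> bits=01010100000100001100
After insert 'koi': sets bits 3 16 -> bits=01010100000100001100
insert 'eel' would touch bits 0 15; currently bit0=0, bit15=0
Bits that are 0 among those (would change 0->1): 0 15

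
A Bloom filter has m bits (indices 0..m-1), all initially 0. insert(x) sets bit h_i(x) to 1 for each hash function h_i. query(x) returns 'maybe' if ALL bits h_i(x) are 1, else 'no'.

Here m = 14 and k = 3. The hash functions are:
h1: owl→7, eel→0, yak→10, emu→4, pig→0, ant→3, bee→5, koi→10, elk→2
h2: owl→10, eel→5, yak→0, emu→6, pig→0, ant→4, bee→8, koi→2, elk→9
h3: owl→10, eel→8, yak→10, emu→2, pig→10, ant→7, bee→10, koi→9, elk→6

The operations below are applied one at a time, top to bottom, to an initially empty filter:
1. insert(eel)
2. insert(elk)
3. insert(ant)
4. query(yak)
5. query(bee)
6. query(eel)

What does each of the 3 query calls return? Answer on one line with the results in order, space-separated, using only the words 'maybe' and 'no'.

Answer: no no maybe

Derivation:
Start: bits=00000000000000
Op 1: insert eel -> sets bits 0 5 8 -> bits=10000100100000
Op 2: insert elk -> sets bits 2 6 9 -> bits=10100110110000
Op 3: insert ant -> sets bits 3 4 7 -> bits=10111111110000
Op 4: query yak -> checks bit0=1, bit10=0 (has a 0) -> no
Op 5: query bee -> checks bit5=1, bit8=1, bit10=0 (has a 0) -> no
Op 6: query eel -> checks bit0=1, bit5=1, bit8=1 (all 1) -> maybe
Query results in order: no no maybe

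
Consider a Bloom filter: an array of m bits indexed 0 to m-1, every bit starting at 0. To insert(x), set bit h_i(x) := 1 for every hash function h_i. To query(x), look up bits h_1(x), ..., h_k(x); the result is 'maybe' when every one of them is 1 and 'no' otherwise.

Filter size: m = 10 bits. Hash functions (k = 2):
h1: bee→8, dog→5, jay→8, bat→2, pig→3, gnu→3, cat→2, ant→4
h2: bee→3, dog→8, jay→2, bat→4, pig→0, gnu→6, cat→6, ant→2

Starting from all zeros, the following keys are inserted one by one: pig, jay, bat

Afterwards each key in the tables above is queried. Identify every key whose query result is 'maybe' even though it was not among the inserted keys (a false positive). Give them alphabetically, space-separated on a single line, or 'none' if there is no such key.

Start: bits=0000000000
After insert 'pig': sets bits 0 3 -> bits=1001000000
After insert 'jay': sets bits 2 8 -> bits=1011000010
After insert 'bat': sets bits 2 4 -> bits=1011100010
Not inserted: ant bee cat dog gnu — query each against bits=1011100010:
query ant: checks bit2=1, bit4=1 (all 1) -> maybe => FALSE POSITIVE
query bee: checks bit3=1, bit8=1 (all 1) -> maybe => FALSE POSITIVE
query cat: checks bit2=1, bit6=0 (has a 0) -> no => not a false positive
query dog: checks bit5=0, bit8=1 (has a 0) -> no => not a false positive
query gnu: checks bit3=1, bit6=0 (has a 0) -> no => not a false positive
False positives (alphabetical): ant bee

Answer: ant bee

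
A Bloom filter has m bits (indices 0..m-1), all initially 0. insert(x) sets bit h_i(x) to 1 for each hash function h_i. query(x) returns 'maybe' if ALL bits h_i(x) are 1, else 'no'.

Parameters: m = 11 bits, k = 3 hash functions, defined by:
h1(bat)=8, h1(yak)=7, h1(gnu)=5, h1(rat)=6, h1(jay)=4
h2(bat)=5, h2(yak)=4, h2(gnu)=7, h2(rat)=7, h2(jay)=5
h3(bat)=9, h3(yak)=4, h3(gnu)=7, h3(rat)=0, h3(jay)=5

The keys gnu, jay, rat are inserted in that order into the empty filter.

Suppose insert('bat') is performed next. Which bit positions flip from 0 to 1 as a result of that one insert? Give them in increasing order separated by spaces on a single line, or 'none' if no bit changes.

Answer: 8 9

Derivation:
Start: bits=00000000000
After insert 'gnu': sets bits 5 7 -> bits=00000101000
After insert 'jay': sets bits 4 5 -> bits=00001101000
After insert 'rat': sets bits 0 6 7 -> bits=10001111000
insert 'bat' would touch bits 5 8 9; currently bit5=1, bit8=0, bit9=0
Bits that are 0 among those (would change 0->1): 8 9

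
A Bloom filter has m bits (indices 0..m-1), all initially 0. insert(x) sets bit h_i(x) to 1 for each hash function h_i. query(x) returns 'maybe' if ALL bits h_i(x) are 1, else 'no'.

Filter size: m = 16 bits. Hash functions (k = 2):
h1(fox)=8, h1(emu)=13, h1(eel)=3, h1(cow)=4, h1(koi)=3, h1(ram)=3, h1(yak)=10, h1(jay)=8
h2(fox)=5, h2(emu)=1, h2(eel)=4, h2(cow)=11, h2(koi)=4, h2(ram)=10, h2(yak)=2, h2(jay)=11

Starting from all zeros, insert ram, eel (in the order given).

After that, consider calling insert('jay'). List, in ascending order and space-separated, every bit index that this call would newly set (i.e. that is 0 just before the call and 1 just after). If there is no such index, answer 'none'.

Start: bits=0000000000000000
After insert 'ram': sets bits 3 10 -> bits=0001000000100000
After insert 'eel': sets bits 3 4 -> bits=0001100000100000
insert 'jay' would touch bits 8 11; currently bit8=0, bit11=0
Bits that are 0 among those (would change 0->1): 8 11

Answer: 8 11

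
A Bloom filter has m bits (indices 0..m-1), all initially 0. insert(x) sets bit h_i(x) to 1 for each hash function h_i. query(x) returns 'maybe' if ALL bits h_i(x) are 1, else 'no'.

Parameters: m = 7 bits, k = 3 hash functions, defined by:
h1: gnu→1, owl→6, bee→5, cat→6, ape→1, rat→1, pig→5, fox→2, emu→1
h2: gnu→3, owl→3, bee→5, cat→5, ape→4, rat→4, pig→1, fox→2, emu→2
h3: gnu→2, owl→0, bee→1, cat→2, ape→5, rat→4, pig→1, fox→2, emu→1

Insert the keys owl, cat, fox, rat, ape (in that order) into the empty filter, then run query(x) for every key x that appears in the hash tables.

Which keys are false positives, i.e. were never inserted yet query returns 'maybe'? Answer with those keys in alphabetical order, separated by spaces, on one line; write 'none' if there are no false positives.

Start: bits=0000000
After insert 'owl': sets bits 0 3 6 -> bits=1001001
After insert 'cat': sets bits 2 5 6 -> bits=1011011
After insert 'fox': sets bits 2 -> bits=1011011
After insert 'rat': sets bits 1 4 -> bits=1111111
After insert 'ape': sets bits 1 4 5 -> bits=1111111
Not inserted: bee emu gnu pig — query each against bits=1111111:
query bee: checks bit1=1, bit5=1 (all 1) -> maybe => FALSE POSITIVE
query emu: checks bit1=1, bit2=1 (all 1) -> maybe => FALSE POSITIVE
query gnu: checks bit1=1, bit2=1, bit3=1 (all 1) -> maybe => FALSE POSITIVE
query pig: checks bit1=1, bit5=1 (all 1) -> maybe => FALSE POSITIVE
False positives (alphabetical): bee emu gnu pig

Answer: bee emu gnu pig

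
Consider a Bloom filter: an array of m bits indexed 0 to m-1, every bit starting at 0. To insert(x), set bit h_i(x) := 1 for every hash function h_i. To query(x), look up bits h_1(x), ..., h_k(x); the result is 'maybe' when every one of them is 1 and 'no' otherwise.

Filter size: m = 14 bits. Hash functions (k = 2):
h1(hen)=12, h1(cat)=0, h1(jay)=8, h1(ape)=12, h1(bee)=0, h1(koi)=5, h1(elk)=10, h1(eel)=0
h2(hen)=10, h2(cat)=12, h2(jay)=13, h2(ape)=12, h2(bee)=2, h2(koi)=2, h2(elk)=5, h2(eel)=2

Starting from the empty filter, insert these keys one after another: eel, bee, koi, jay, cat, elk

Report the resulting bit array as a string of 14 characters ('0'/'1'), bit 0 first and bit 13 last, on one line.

Start: bits=00000000000000
After insert 'eel': sets bits 0 2 -> bits=10100000000000
After insert 'bee': sets bits 0 2 -> bits=10100000000000
After insert 'koi': sets bits 2 5 -> bits=10100100000000
After insert 'jay': sets bits 8 13 -> bits=10100100100001
After insert 'cat': sets bits 0 12 -> bits=10100100100011
After insert 'elk': sets bits 5 10 -> bits=10100100101011

Answer: 10100100101011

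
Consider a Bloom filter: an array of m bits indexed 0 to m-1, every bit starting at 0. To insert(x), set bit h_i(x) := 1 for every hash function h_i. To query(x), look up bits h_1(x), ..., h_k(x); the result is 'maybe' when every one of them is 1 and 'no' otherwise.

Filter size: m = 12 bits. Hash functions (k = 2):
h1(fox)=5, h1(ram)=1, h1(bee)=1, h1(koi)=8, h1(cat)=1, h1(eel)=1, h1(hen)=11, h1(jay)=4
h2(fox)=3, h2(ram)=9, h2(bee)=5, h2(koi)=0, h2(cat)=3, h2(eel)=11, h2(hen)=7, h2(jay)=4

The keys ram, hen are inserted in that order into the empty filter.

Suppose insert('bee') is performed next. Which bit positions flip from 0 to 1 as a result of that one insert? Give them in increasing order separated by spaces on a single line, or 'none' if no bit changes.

Answer: 5

Derivation:
Start: bits=000000000000
After insert 'ram': sets bits 1 9 -> bits=010000000100
After insert 'hen': sets bits 7 11 -> bits=010000010101
insert 'bee' would touch bits 1 5; currently bit1=1, bit5=0
Bits that are 0 among those (would change 0->1): 5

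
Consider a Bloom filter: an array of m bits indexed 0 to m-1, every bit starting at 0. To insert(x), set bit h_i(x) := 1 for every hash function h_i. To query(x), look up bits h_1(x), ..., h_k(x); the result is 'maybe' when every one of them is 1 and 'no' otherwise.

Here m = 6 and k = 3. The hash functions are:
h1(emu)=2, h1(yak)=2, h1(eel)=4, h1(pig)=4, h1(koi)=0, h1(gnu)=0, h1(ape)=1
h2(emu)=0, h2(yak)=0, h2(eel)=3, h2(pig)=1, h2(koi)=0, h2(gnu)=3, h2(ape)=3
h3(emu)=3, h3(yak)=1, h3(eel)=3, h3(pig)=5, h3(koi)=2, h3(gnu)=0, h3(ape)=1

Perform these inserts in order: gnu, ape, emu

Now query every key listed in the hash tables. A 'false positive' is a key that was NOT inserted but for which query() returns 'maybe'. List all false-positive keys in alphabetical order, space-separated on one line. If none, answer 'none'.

Answer: koi yak

Derivation:
Start: bits=000000
After insert 'gnu': sets bits 0 3 -> bits=100100
After insert 'ape': sets bits 1 3 -> bits=110100
After insert 'emu': sets bits 0 2 3 -> bits=111100
Not inserted: eel koi pig yak — query each against bits=111100:
query eel: checks bit3=1, bit4=0 (has a 0) -> no => not a false positive
query koi: checks bit0=1, bit2=1 (all 1) -> maybe => FALSE POSITIVE
query pig: checks bit1=1, bit4=0, bit5=0 (has a 0) -> no => not a false positive
query yak: checks bit0=1, bit1=1, bit2=1 (all 1) -> maybe => FALSE POSITIVE
False positives (alphabetical): koi yak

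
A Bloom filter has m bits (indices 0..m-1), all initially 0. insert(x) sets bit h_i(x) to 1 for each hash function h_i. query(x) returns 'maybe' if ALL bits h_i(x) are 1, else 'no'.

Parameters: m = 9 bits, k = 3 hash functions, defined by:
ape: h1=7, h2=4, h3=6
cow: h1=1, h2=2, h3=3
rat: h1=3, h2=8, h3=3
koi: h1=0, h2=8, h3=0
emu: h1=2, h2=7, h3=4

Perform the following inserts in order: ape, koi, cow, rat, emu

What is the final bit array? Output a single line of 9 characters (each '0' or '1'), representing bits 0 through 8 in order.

Answer: 111110111

Derivation:
Start: bits=000000000
After insert 'ape': sets bits 4 6 7 -> bits=000010110
After insert 'koi': sets bits 0 8 -> bits=100010111
After insert 'cow': sets bits 1 2 3 -> bits=111110111
After insert 'rat': sets bits 3 8 -> bits=111110111
After insert 'emu': sets bits 2 4 7 -> bits=111110111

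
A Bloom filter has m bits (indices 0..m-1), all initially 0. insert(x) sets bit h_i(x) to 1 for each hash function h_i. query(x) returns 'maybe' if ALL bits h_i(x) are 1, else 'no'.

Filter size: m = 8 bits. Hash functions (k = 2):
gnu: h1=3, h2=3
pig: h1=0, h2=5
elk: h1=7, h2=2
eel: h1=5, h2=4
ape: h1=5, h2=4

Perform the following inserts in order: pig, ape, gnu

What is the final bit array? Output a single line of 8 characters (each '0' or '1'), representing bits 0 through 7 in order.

Start: bits=00000000
After insert 'pig': sets bits 0 5 -> bits=10000100
After insert 'ape': sets bits 4 5 -> bits=10001100
After insert 'gnu': sets bits 3 -> bits=10011100

Answer: 10011100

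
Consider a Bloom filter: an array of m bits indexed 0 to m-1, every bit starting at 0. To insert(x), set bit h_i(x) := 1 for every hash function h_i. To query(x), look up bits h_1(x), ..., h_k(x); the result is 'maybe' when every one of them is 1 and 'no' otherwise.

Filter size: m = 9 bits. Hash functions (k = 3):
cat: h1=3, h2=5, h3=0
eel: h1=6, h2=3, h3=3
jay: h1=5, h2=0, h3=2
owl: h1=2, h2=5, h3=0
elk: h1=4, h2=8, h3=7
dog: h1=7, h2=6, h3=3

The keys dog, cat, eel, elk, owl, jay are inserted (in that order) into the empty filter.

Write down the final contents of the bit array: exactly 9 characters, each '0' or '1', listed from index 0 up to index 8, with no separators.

Start: bits=000000000
After insert 'dog': sets bits 3 6 7 -> bits=000100110
After insert 'cat': sets bits 0 3 5 -> bits=100101110
After insert 'eel': sets bits 3 6 -> bits=100101110
After insert 'elk': sets bits 4 7 8 -> bits=100111111
After insert 'owl': sets bits 0 2 5 -> bits=101111111
After insert 'jay': sets bits 0 2 5 -> bits=101111111

Answer: 101111111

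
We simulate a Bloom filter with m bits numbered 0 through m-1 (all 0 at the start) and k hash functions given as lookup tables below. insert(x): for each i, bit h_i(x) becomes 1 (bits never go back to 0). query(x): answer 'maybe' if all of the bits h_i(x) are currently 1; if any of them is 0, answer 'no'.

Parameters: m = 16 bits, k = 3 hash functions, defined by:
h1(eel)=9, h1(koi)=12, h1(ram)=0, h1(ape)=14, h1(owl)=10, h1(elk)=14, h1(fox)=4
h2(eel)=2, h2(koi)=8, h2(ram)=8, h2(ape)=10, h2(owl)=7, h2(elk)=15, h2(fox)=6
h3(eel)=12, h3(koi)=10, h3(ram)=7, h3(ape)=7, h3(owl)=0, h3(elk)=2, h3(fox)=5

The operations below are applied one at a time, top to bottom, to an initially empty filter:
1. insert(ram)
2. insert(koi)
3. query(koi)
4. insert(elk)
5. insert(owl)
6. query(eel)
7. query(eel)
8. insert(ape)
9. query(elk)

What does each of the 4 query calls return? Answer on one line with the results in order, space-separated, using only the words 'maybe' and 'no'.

Answer: maybe no no maybe

Derivation:
Start: bits=0000000000000000
Op 1: insert ram -> sets bits 0 7 8 -> bits=1000000110000000
Op 2: insert koi -> sets bits 8 10 12 -> bits=1000000110101000
Op 3: query koi -> checks bit8=1, bit10=1, bit12=1 (all 1) -> maybe
Op 4: insert elk -> sets bits 2 14 15 -> bits=1010000110101011
Op 5: insert owl -> sets bits 0 7 10 -> bits=1010000110101011
Op 6: query eel -> checks bit2=1, bit9=0, bit12=1 (has a 0) -> no
Op 7: query eel -> checks bit2=1, bit9=0, bit12=1 (has a 0) -> no
Op 8: insert ape -> sets bits 7 10 14 -> bits=1010000110101011
Op 9: query elk -> checks bit2=1, bit14=1, bit15=1 (all 1) -> maybe
Query results in order: maybe no no maybe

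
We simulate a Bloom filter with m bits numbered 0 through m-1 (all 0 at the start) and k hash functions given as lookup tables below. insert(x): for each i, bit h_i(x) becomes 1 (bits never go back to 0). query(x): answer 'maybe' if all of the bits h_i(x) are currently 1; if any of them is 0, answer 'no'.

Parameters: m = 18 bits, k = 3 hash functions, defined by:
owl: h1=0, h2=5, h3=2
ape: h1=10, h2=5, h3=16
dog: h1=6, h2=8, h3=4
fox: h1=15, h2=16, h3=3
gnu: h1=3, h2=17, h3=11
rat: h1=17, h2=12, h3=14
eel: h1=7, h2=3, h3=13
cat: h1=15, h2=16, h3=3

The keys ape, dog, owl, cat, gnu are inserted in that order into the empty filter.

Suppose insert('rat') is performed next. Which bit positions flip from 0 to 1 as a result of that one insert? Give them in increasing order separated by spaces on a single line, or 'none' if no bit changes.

Start: bits=000000000000000000
After insert 'ape': sets bits 5 10 16 -> bits=000001000010000010
After insert 'dog': sets bits 4 6 8 -> bits=000011101010000010
After insert 'owl': sets bits 0 2 5 -> bits=101011101010000010
After insert 'cat': sets bits 3 15 16 -> bits=101111101010000110
After insert 'gnu': sets bits 3 11 17 -> bits=101111101011000111
insert 'rat' would touch bits 12 14 17; currently bit12=0, bit14=0, bit17=1
Bits that are 0 among those (would change 0->1): 12 14

Answer: 12 14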